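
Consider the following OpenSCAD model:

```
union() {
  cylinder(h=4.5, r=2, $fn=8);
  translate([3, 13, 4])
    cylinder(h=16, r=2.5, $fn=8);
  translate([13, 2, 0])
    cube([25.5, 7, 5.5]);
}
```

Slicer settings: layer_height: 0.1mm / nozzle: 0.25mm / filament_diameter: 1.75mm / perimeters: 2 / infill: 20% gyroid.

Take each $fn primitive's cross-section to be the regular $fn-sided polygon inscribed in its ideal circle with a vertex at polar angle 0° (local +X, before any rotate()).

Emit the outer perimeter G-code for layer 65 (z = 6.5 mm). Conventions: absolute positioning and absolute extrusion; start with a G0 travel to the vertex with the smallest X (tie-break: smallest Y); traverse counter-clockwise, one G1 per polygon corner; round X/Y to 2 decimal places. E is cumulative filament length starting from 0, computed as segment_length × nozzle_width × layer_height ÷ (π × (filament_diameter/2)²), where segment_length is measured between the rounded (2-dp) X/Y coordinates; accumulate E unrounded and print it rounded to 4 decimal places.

G0 X0.50 Y13.00 Z6.50
G1 X1.23 Y11.23 E0.0199
G1 X3.00 Y10.50 E0.0398
G1 X4.77 Y11.23 E0.0597
G1 X5.50 Y13.00 E0.0796
G1 X4.77 Y14.77 E0.0995
G1 X3.00 Y15.50 E0.1194
G1 X1.23 Y14.77 E0.1393
G1 X0.50 Y13.00 E0.1592

At z = 6.5 mm: the cylinder does not reach this height (z outside [0, 4.5]); the r=2.5 cylinder at (3, 13) gives a regular 8-gon of circumradius 2.5 (constant along its height); the cube at (13, 2) is absent (z outside [0, 5.5]); Taking the union: only the r=2.5 cylinder at (3, 13) is present, so the union is just that shape — 1 connected region. The outline is a single polygon with 8 vertices. Extrusion per mm of travel: 0.25 × 0.1 / (π × 0.875²) = 0.010394. Accumulating E over each segment gives final E = 0.1592.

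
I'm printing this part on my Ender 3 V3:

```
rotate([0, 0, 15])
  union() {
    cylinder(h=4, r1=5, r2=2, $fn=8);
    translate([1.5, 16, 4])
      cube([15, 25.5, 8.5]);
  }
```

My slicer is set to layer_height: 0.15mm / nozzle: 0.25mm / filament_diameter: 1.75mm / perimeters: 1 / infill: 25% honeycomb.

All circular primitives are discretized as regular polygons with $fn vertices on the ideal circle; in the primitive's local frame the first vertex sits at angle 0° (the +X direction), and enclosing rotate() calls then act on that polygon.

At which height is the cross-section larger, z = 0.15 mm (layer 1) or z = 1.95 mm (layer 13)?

Layer 1 (z = 0.15): the cone contributes a regular 8-gon of circumradius 4.888 (interpolated between r1=5 and r2=2 at t=0.037) (area = (8/2)·4.888²·sin(360°/8) = 67.56 mm²); the cube at (1.5, 16) is absent (z outside [4, 12.5]); Taking the union: only the cone is present, so the union is just that shape — area = 67.56 mm²; (rotated 15° about Z; rotation is an isometry so areas/perimeters/island counts are preserved). So its area = 67.56 mm². Layer 13 (z = 1.95): the cone: at t=0.487 of its height the radius interpolates to r₁+(r₂−r₁)t = 3.538, giving a regular 8-gon of that circumradius (area = (8/2)·3.538²·sin(360°/8) = 35.39 mm²); the cube at (1.5, 16) does not reach this height (z outside [4, 12.5]); Combining (union): only the cone is present, so the union is just that shape — area = 35.39 mm²; (rotated 15° about Z; rotation is an isometry so areas/perimeters/island counts are preserved). So its area = 35.39 mm². Layer 1 is larger (67.56 vs 35.39 mm²).

layer 1 (z = 0.15 mm)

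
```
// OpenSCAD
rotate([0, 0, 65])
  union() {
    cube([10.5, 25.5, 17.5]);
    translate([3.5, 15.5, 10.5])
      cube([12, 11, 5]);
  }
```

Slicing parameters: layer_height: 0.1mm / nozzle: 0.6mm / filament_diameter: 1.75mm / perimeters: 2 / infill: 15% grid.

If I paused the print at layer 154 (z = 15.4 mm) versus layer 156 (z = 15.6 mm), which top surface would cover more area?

Layer 154 (z = 15.4): the cube is present — its section is the full 10.5×25.5 rectangle (area 267.75 mm²); the 12×11 cube at (3.5, 15.5) contributes its full rectangle (area 132.00 mm²); Merging all regions: the regions partially overlap — summed areas 399.75 mm² minus the doubly-counted overlap 70.00 mm² gives 329.75 mm² — area = 329.75 mm²; (whole slice rotated 65° about Z — lengths, areas and connectivity unchanged). So its area = 329.75 mm². Layer 156 (z = 15.6): the cube is present — its section is the full 10.5×25.5 rectangle (area 267.75 mm²); the cube at (3.5, 15.5) is absent (z outside [10.5, 15.5]); Merging all regions: only the 10.5×25.5 cube is present, so the union is just that shape — area = 267.75 mm²; (whole slice rotated 65° about Z — lengths, areas and connectivity unchanged). So its area = 267.75 mm². Layer 154 is larger (329.75 vs 267.75 mm²).

layer 154 (z = 15.4 mm)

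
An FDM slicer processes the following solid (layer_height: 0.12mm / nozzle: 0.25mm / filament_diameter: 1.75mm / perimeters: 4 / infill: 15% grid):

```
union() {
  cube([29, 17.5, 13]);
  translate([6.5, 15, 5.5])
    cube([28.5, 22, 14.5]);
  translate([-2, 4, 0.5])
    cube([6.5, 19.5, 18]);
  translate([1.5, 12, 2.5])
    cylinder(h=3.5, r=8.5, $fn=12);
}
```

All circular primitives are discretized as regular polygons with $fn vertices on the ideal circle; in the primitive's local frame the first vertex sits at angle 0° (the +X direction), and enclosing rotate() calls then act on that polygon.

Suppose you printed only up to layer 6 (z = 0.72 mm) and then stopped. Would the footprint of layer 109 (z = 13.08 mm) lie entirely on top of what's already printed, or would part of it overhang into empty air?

Compare the two slices. At z = 0.72: the cube (footprint 29×17.5) is included at this height (area 507.50 mm²); the cube at (6.5, 15) is not intersected at this z (z outside [5.5, 20]); the cube at (-2, 4) is present — its section is the full 6.5×19.5 rectangle (area 126.75 mm²); the cylinder at (1.5, 12) does not reach this height (z outside [2.5, 6]); Combining (union): the regions partially overlap — summed areas 634.25 mm² minus the doubly-counted overlap 60.75 mm² gives 573.50 mm² — area = 573.50 mm². At z = 13.08: the cube is absent (z outside [0, 13]); the 28.5×22 cube at (6.5, 15) contributes its full rectangle (area 627.00 mm²); the cube at (-2, 4) (footprint 6.5×19.5) is included at this height (area 126.75 mm²); the cylinder at (1.5, 12) is absent (z outside [2.5, 6]); Taking the union: the 2 present regions are separate (no shared area or edge), so areas and boundary lengths simply add and each stays a separate island — area = 753.75 mm². Checking containment: at z = 13.08 the cross-section extends beyond the z = 0.72 cross-section by about 570.75 mm².

part overhangs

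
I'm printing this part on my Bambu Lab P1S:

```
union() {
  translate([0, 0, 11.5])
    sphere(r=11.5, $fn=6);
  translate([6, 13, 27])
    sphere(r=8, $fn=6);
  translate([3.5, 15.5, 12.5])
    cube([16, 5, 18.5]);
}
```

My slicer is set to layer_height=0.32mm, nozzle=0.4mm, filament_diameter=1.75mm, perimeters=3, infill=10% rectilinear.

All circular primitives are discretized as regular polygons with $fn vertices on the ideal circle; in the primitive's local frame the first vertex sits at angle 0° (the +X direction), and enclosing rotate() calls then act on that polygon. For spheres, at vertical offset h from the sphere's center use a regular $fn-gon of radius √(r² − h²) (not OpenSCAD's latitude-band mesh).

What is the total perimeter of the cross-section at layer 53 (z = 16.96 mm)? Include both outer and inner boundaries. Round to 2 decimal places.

At z = 16.96 mm: the r=11.5 sphere contributes a regular 6-gon of circumradius √(11.5²−5.46²) = 10.121 (perimeter = 2·6·10.121·sin(180°/6) = 60.73 mm); the sphere at (6, 13) is not intersected at this z (|z−center|=10.040 > r=8); the cube at (3.5, 15.5) (footprint 16×5) is included at this height (perimeter 42.00 mm); Merging all regions: the 2 present regions are separate (no shared area or edge), so areas and boundary lengths simply add and each stays a separate island — boundary = 102.73 mm. Overall, the cross-section has 2 separate islands. Total boundary length (outer) = 102.73 mm.

102.73 mm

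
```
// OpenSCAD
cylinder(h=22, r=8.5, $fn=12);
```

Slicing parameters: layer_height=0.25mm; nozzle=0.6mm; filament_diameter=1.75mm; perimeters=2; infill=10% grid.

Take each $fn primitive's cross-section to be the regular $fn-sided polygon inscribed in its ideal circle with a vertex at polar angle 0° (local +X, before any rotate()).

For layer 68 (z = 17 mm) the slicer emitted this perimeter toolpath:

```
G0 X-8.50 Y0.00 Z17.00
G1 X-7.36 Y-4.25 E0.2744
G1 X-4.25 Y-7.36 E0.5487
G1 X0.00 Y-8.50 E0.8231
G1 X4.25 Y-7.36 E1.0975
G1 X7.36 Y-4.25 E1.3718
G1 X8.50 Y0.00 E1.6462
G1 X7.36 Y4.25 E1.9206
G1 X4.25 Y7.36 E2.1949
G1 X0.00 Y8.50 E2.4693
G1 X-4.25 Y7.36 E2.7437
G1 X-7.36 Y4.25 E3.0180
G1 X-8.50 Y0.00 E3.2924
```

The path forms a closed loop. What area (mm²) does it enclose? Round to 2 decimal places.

Apply the shoelace formula to the sequence of (X, Y) vertices; enclosed area = 216.71 mm².

216.71 mm²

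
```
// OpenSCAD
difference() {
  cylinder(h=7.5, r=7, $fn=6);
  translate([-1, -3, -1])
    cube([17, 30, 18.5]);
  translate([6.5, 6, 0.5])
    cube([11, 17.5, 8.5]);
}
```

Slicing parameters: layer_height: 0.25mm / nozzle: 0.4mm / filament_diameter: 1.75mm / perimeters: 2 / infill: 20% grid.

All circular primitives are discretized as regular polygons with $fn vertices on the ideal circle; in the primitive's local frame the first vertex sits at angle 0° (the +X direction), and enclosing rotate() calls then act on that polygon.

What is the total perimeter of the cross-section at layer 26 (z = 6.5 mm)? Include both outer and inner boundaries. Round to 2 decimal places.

42.37 mm

At z = 6.5 mm: the r=7 cylinder gives a regular 6-gon of circumradius 7 (constant along its height) (perimeter = 2·6·7.000·sin(180°/6) = 42.00 mm); the cube at (-1, -3) is present — its section is the full 17×30 rectangle (perimeter 94.00 mm); the 11×17.5 cube at (6.5, 6) contributes its full rectangle (perimeter 57.00 mm); Taking the first minus the rest: starting from the r=7 cylinder, the 17×30 cube at (-1, -3) partially overlaps it — only the 59.29 mm² overlap (of its 510.00 mm²) is removed, clipping the outline; the 11×17.5 cube at (6.5, 6) misses the remaining region (no effect) — boundary = 42.37 mm. Overall, the cross-section is a single solid region. Total boundary length (outer) = 42.37 mm.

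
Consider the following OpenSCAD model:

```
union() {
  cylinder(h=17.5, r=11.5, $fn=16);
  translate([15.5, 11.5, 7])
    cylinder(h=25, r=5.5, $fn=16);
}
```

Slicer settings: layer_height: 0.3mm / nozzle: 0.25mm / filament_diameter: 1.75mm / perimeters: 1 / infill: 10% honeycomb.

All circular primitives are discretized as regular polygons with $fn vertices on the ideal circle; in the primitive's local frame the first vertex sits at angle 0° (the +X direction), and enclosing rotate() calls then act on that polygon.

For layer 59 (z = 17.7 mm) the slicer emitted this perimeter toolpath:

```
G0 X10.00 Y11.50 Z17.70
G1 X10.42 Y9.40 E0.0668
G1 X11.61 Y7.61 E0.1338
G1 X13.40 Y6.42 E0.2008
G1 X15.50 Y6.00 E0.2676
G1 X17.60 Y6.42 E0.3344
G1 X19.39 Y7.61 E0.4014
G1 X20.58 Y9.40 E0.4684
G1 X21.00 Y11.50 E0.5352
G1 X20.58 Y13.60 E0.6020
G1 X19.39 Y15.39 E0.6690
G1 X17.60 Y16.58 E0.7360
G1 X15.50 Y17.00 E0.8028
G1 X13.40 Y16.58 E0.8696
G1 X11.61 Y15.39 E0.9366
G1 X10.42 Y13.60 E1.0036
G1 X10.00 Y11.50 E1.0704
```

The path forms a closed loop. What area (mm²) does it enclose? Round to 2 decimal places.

Apply the shoelace formula to the sequence of (X, Y) vertices; enclosed area = 92.57 mm².

92.57 mm²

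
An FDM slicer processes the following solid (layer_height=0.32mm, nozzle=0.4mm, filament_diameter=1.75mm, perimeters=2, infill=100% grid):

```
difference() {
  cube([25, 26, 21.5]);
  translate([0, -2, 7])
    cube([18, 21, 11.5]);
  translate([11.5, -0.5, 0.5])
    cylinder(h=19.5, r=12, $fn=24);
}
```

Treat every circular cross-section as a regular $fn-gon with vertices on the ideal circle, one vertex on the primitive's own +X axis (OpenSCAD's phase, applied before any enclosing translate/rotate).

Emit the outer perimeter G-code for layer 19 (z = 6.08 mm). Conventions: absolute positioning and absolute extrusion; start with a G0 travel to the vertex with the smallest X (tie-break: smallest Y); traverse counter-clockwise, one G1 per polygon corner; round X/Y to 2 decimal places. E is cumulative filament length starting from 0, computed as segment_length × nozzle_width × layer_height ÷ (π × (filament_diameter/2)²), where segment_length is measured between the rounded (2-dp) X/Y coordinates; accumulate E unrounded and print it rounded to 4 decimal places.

G0 X0.00 Y2.83 Z6.08
G1 X1.11 Y5.50 E0.1539
G1 X3.01 Y7.99 E0.3206
G1 X5.50 Y9.89 E0.4872
G1 X8.39 Y11.09 E0.6538
G1 X11.50 Y11.50 E0.8207
G1 X14.61 Y11.09 E0.9876
G1 X17.50 Y9.89 E1.1542
G1 X19.99 Y7.99 E1.3208
G1 X21.89 Y5.50 E1.4875
G1 X23.09 Y2.61 E1.6540
G1 X23.43 Y0.00 E1.7941
G1 X25.00 Y0.00 E1.8777
G1 X25.00 Y26.00 E3.2613
G1 X0.00 Y26.00 E4.5917
G1 X0.00 Y2.83 E5.8247

At z = 6.08 mm: the cube is present — its section is the full 25×26 rectangle; the cube at (0, -2) does not reach this height (z outside [7, 18.5]); the cylinder at (11.5, -0.5): section is a regular 24-gon, circumradius r=12; Taking the first minus the rest: starting from the 25×26 cube, the r=12 cylinder at (11.5, -0.5) partially overlaps it — only the 210.96 mm² overlap (of its 447.24 mm²) is removed, clipping the outline — 1 connected region. The outline is a single polygon with 15 vertices. Extrusion per mm of travel: 0.4 × 0.32 / (π × 0.875²) = 0.053216. Accumulating E over each segment gives final E = 5.8247.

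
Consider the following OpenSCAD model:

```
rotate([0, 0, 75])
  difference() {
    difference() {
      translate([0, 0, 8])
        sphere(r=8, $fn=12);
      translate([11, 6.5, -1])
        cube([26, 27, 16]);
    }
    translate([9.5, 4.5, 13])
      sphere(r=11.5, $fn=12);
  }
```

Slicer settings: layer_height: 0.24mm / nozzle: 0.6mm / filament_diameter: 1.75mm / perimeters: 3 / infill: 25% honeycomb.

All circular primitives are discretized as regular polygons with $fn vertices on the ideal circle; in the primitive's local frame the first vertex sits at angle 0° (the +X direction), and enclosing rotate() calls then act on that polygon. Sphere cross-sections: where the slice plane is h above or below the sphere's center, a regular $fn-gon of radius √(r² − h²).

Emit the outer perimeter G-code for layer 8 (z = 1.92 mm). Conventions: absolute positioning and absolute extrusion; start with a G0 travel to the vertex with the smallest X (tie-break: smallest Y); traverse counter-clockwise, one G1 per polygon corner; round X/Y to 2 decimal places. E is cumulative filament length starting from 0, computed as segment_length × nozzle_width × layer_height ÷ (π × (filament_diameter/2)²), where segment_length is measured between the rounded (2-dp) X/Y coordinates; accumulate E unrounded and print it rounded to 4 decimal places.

G0 X-5.02 Y-1.35 Z1.92
G1 X-3.68 Y-3.68 E0.1609
G1 X-1.35 Y-5.02 E0.3218
G1 X1.35 Y-5.02 E0.4835
G1 X3.68 Y-3.68 E0.6444
G1 X5.02 Y-1.35 E0.8053
G1 X5.02 Y1.35 E0.9670
G1 X3.68 Y3.68 E1.1279
G1 X1.35 Y5.02 E1.2888
G1 X-1.35 Y5.02 E1.4504
G1 X-3.68 Y3.68 E1.6113
G1 X-5.02 Y1.35 E1.7723
G1 X-5.02 Y-1.35 E1.9339

At z = 1.92 mm: the r=8 sphere slices to a regular 12-gon of circumradius 5.199 (√(r²−h²) with h=6.08 from center); the cube at (11, 6.5) (footprint 26×27) is included at this height; Taking the first minus the rest: starting from the r=8 sphere, the 26×27 cube at (11, 6.5) misses the remaining region (no effect) — 1 connected region; the r=11.5 sphere at (9.5, 4.5) slices to a regular 12-gon of circumradius 3.080 (√(r²−h²) with h=11.08 from center); Subtracting the remaining from the first: starting from that combined region, the r=11.5 sphere at (9.5, 4.5) misses the remaining region (no effect) — 1 connected region; (whole slice rotated 75° about Z — lengths, areas and connectivity unchanged). The outline is a single polygon with 12 vertices. Extrusion per mm of travel: 0.6 × 0.24 / (π × 0.875²) = 0.059868. Accumulating E over each segment gives final E = 1.9339.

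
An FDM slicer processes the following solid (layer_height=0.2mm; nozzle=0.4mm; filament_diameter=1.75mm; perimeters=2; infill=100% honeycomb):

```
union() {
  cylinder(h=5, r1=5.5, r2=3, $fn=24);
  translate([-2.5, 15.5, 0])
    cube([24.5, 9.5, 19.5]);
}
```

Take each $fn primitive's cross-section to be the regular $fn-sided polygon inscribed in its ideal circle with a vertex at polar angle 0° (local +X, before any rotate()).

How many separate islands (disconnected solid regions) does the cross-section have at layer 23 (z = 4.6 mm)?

2

At z = 4.6 mm: the cone contributes a regular 24-gon of circumradius 3.200 (interpolated between r1=5.5 and r2=3 at t=0.920); the cube at (-2.5, 15.5) is present — its section is the full 24.5×9.5 rectangle; Merging all regions: the 2 present regions are separate (no shared area or edge), so areas and boundary lengths simply add and each stays a separate island — 2 connected regions. Overall, the cross-section has 2 separate islands. Island count = 2.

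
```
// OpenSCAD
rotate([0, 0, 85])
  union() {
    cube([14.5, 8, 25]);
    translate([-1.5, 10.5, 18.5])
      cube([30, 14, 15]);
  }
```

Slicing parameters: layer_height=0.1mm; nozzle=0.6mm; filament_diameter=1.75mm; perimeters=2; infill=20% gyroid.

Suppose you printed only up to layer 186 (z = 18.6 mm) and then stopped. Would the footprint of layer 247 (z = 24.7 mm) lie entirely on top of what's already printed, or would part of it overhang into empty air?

Compare the two slices. At z = 18.6: the cube (footprint 14.5×8) is included at this height (area 116.00 mm²); the cube at (-1.5, 10.5) is present — its section is the full 30×14 rectangle (area 420.00 mm²); Merging all regions: the 2 present regions are separate (no shared area or edge), so areas and boundary lengths simply add and each stays a separate island — area = 536.00 mm²; (whole slice rotated 85° about Z — lengths, areas and connectivity unchanged). At z = 24.7: the cube is present — its section is the full 14.5×8 rectangle (area 116.00 mm²); the cube at (-1.5, 10.5) (footprint 30×14) is included at this height (area 420.00 mm²); Combining (union): the 2 present regions are separate (no shared area or edge), so areas and boundary lengths simply add and each stays a separate island — area = 536.00 mm²; (rotated 85° about Z; rotation is an isometry so areas/perimeters/island counts are preserved). Checking containment: the cross-section at z = 24.7 is a subset of the cross-section at z = 18.6.

entirely on top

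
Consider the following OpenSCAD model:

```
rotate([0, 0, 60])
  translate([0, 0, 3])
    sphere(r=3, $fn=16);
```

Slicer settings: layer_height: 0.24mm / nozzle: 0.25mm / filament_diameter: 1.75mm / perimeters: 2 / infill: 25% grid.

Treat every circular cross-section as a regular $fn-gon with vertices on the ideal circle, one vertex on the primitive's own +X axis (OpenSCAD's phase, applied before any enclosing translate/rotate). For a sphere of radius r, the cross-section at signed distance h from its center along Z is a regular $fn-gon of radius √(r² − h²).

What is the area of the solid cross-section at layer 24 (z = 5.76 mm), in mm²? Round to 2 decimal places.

At z = 5.76 mm: the r=3 sphere contributes a regular 16-gon of circumradius √(3²−2.76²) = 1.176 (area = (16/2)·1.176²·sin(360°/16) = 4.23 mm²); (whole slice rotated 60° about Z — lengths, areas and connectivity unchanged). Overall, the cross-section is a single solid region. Net area = 4.23 mm².

4.23 mm²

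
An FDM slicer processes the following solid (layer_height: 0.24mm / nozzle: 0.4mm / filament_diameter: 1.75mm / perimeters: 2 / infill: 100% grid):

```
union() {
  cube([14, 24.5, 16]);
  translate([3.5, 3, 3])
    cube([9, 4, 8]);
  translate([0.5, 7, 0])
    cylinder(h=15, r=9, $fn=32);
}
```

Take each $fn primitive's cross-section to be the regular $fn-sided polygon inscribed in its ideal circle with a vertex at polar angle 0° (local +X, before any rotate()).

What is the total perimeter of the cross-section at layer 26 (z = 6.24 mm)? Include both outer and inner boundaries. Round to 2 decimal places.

88.74 mm

At z = 6.24 mm: the cube is present — its section is the full 14×24.5 rectangle (perimeter 77.00 mm); the cube at (3.5, 3) (footprint 9×4) is included at this height (perimeter 26.00 mm); the r=9 cylinder at (0.5, 7) contributes a regular 32-gon of circumradius 9 (perimeter = 2·32·9.000·sin(180°/32) = 56.46 mm); Combining (union): the regions partially overlap (shared area 162.85 mm²), so the edge portions inside another operand are dropped and the merged outline is re-measured after clipping — boundary = 88.74 mm. Overall, the cross-section is a single solid region. Total boundary length (outer) = 88.74 mm.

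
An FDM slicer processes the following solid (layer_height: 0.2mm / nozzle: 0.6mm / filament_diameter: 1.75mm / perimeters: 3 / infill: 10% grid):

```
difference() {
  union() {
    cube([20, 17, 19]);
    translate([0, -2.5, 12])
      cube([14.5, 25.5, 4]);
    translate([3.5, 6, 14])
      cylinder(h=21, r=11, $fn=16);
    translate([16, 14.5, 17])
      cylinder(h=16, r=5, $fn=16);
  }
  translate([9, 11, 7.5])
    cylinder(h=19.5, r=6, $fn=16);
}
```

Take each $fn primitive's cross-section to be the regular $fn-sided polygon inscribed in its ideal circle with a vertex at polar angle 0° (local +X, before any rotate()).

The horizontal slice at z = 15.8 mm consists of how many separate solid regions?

1

At z = 15.8 mm: the cube is present — its section is the full 20×17 rectangle; the 14.5×25.5 cube at (0, -2.5) contributes its full rectangle; the cylinder at (3.5, 6): section is a regular 16-gon, circumradius r=11; the cylinder at (16, 14.5) is absent (z outside [17, 33]); Combining (union): the regions partially overlap (shared area 487.92 mm²), so overlapping operands fuse into one piece — 1 connected region; the r=6 cylinder at (9, 11) contributes a regular 16-gon of circumradius 6; Subtracting the remaining from the first: starting from that combined region, the r=6 cylinder at (9, 11) lies wholly inside it (removes its full 110.21 mm² and its 37.46 mm outline becomes a hole wall) — 1 connected region with 1 hole. The result has 1 disconnected region.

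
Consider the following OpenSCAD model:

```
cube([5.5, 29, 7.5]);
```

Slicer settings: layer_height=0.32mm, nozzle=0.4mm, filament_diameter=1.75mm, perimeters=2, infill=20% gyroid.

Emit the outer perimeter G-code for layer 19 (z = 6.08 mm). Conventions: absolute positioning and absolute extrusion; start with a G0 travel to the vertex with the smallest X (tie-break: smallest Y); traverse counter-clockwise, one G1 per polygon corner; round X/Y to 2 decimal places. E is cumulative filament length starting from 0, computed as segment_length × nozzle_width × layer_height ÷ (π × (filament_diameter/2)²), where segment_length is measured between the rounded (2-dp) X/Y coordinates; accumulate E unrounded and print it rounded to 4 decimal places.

G0 X0.00 Y0.00 Z6.08
G1 X5.50 Y0.00 E0.2927
G1 X5.50 Y29.00 E1.8360
G1 X0.00 Y29.00 E2.1286
G1 X0.00 Y0.00 E3.6719

At z = 6.08 mm: the cube is present — its section is the full 5.5×29 rectangle. The outline is a single polygon with 4 vertices. Extrusion per mm of travel: 0.4 × 0.32 / (π × 0.875²) = 0.053216. Accumulating E over each segment gives final E = 3.6719.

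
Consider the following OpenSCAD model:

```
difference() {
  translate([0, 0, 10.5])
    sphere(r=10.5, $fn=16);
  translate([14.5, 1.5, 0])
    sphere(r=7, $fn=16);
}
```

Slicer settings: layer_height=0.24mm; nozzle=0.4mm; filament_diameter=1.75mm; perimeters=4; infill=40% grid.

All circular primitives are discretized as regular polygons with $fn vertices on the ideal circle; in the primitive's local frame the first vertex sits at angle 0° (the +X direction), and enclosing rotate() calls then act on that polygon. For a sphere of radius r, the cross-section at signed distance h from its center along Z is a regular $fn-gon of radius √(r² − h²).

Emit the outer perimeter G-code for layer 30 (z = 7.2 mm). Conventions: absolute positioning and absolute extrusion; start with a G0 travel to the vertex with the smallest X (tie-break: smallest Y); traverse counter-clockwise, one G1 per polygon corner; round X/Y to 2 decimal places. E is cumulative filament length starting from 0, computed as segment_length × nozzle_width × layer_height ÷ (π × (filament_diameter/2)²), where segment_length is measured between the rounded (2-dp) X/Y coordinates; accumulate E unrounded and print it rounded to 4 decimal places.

G0 X-9.97 Y0.00 Z7.20
G1 X-9.21 Y-3.81 E0.1551
G1 X-7.05 Y-7.05 E0.3105
G1 X-3.81 Y-9.21 E0.4659
G1 X0.00 Y-9.97 E0.6210
G1 X3.81 Y-9.21 E0.7760
G1 X7.05 Y-7.05 E0.9314
G1 X9.21 Y-3.81 E1.0869
G1 X9.97 Y0.00 E1.2419
G1 X9.21 Y3.81 E1.3970
G1 X7.05 Y7.05 E1.5524
G1 X3.81 Y9.21 E1.7078
G1 X0.00 Y9.97 E1.8629
G1 X-3.81 Y9.21 E2.0179
G1 X-7.05 Y7.05 E2.1734
G1 X-9.21 Y3.81 E2.3288
G1 X-9.97 Y0.00 E2.4838

At z = 7.2 mm: the sphere: section is a regular 16-gon, circumradius = √(r²−h²) = √(10.5²−3.3²) = 9.968; the sphere at (14.5, 1.5) does not reach this height (|z−center|=7.200 > r=7); Taking the first minus the rest: none of the subtracted shapes is present at this height, so the r=10.5 sphere is unchanged — 1 connected region. The outline is a single polygon with 16 vertices. Extrusion per mm of travel: 0.4 × 0.24 / (π × 0.875²) = 0.039912. Accumulating E over each segment gives final E = 2.4838.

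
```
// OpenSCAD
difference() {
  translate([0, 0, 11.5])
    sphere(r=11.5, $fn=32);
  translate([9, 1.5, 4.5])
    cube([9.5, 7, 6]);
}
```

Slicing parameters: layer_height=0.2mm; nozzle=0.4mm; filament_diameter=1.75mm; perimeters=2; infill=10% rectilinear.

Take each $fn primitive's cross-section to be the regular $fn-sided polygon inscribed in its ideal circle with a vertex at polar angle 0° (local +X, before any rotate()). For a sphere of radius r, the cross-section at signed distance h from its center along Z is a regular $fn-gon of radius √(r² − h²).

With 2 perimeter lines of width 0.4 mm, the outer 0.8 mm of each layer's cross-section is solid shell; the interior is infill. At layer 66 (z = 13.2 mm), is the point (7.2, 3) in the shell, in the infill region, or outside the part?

infill

At z = 13.2 mm: the sphere: section is a regular 32-gon, circumradius = √(r²−h²) = √(11.5²−1.7²) = 11.374; the cube at (9, 1.5) does not reach this height (z outside [4.5, 10.5]); Subtracting the remaining from the first: none of the subtracted shapes is present at this height, so the r=11.5 sphere is unchanged — 1 connected region. Overall, the cross-section is a single solid region. The nearest boundary edge runs (10.51, 4.35)→(9.46, 6.32); distance from the point to it = 3.55 mm. The point is inside the cross-section and 3.55 mm from the nearest boundary — more than the 0.8 mm shell width (2 × 0.4), so it's in the infill interior.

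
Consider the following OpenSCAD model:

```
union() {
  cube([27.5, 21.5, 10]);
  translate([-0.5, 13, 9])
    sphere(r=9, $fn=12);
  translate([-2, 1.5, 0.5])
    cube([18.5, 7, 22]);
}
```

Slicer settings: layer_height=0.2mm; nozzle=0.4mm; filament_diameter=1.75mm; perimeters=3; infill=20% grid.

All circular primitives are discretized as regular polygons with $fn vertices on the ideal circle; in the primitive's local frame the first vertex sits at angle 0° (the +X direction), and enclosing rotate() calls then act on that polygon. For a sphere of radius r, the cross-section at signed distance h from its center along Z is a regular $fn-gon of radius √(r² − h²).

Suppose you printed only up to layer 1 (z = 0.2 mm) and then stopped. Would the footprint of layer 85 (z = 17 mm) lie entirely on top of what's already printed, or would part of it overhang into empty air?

Compare the two slices. At z = 0.2: the cube (footprint 27.5×21.5) is included at this height (area 591.25 mm²); the sphere at (-0.5, 13): section is a regular 12-gon, circumradius = √(r²−h²) = √(9²−8.8²) = 1.887 (area = (12/2)·1.887²·sin(360°/12) = 10.68 mm²); the cube at (-2, 1.5) is absent (z outside [0.5, 22.5]); Combining (union): the regions partially overlap — summed areas 601.93 mm² minus the doubly-counted overlap 3.52 mm² gives 598.41 mm² — area = 598.41 mm². At z = 17: the cube is absent (z outside [0, 10]); the r=9 sphere at (-0.5, 13) slices to a regular 12-gon of circumradius 4.123 (√(r²−h²) with h=8 from center) (area = (12/2)·4.123²·sin(360°/12) = 51.00 mm²); the 18.5×7 cube at (-2, 1.5) contributes its full rectangle (area 129.50 mm²); Taking the union: the 2 present regions are separate (no shared area or edge), so areas and boundary lengths simply add and each stays a separate island — area = 180.50 mm². Checking containment: at z = 17 the cross-section extends beyond the z = 0.2 cross-section by about 36.40 mm².

part overhangs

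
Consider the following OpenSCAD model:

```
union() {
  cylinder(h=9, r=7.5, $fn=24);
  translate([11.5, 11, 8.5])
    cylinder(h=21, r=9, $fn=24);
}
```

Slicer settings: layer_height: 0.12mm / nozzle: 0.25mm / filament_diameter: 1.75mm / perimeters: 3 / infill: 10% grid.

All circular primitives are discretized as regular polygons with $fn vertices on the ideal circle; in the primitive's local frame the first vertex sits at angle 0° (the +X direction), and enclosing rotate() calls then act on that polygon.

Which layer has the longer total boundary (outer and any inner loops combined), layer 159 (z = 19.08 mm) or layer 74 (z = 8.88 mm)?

Layer 159 (z = 19.08): the cylinder does not reach this height (z outside [0, 9]); the cylinder at (11.5, 11): section is a regular 24-gon, circumradius r=9 (perimeter = 2·24·9.000·sin(180°/24) = 56.39 mm); Combining (union): only the r=9 cylinder at (11.5, 11) is present, so the union is just that shape — boundary = 56.39 mm. So its perimeter = 56.39 mm. Layer 74 (z = 8.88): the r=7.5 cylinder gives a regular 24-gon of circumradius 7.5 (constant along its height) (perimeter = 2·24·7.500·sin(180°/24) = 46.99 mm); the r=9 cylinder at (11.5, 11) contributes a regular 24-gon of circumradius 9 (perimeter = 2·24·9.000·sin(180°/24) = 56.39 mm); Merging all regions: the regions partially overlap (shared area 1.30 mm²), so the edge portions inside another operand are dropped and the merged outline is re-measured after clipping — boundary = 94.96 mm. So its perimeter = 94.96 mm. Layer 74 is larger (94.96 vs 56.39 mm).

layer 74 (z = 8.88 mm)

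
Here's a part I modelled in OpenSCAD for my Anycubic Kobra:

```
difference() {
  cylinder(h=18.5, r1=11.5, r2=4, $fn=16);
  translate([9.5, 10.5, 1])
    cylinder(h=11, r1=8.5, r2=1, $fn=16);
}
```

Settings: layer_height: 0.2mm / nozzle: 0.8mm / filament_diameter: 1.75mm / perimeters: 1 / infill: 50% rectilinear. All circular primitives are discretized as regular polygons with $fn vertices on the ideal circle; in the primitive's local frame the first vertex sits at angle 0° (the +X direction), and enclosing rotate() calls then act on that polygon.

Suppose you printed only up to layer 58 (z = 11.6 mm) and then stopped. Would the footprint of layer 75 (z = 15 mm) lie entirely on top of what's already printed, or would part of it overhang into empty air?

entirely on top

Compare the two slices. At z = 11.6: the cone: at t=0.627 of its height the radius interpolates to r₁+(r₂−r₁)t = 6.797, giving a regular 16-gon of that circumradius (area = (16/2)·6.797²·sin(360°/16) = 141.45 mm²); the cone at (9.5, 10.5): at t=0.964 of its height the radius interpolates to r₁+(r₂−r₁)t = 1.273, giving a regular 16-gon of that circumradius (area = (16/2)·1.273²·sin(360°/16) = 4.96 mm²); Taking the first minus the rest: starting from the cone (141.45 mm²), the cone at (9.5, 10.5) misses the remaining region (no effect) — area = 141.45 mm². At z = 15: the cone: at t=0.811 of its height the radius interpolates to r₁+(r₂−r₁)t = 5.419, giving a regular 16-gon of that circumradius (area = (16/2)·5.419²·sin(360°/16) = 89.90 mm²); the cone at (9.5, 10.5) is absent (z outside [1, 12]); Taking the first minus the rest: none of the subtracted shapes is present at this height, so the cone is unchanged — area = 89.90 mm². Checking containment: the cross-section at z = 15 is a subset of the cross-section at z = 11.6.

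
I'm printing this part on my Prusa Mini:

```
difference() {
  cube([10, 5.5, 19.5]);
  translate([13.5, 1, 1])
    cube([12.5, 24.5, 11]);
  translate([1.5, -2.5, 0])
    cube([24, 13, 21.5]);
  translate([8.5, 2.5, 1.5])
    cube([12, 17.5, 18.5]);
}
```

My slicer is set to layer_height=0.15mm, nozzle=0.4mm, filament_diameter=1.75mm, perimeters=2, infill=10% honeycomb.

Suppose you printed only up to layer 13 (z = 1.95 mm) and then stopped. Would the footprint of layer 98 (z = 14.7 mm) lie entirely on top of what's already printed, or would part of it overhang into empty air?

entirely on top

Compare the two slices. At z = 1.95: the cube is present — its section is the full 10×5.5 rectangle (area 55.00 mm²); the 12.5×24.5 cube at (13.5, 1) contributes its full rectangle (area 306.25 mm²); the 24×13 cube at (1.5, -2.5) contributes its full rectangle (area 312.00 mm²); the 12×17.5 cube at (8.5, 2.5) contributes its full rectangle (area 210.00 mm²); Subtracting the remaining from the first: starting from the 10×5.5 cube (55.00 mm²), the 12.5×24.5 cube at (13.5, 1) misses the remaining region (no effect); the 24×13 cube at (1.5, -2.5) partially overlaps it — only the 46.75 mm² overlap (of its 312.00 mm²) is removed, clipping the outline; the 12×17.5 cube at (8.5, 2.5) misses the remaining region (no effect) — area = 8.25 mm². At z = 14.7: the cube (footprint 10×5.5) is included at this height (area 55.00 mm²); the cube at (13.5, 1) is not intersected at this z (z outside [1, 12]); the cube at (1.5, -2.5) is present — its section is the full 24×13 rectangle (area 312.00 mm²); the cube at (8.5, 2.5) (footprint 12×17.5) is included at this height (area 210.00 mm²); After the difference (first − rest): starting from the 10×5.5 cube (55.00 mm²), the 24×13 cube at (1.5, -2.5) partially overlaps it — only the 46.75 mm² overlap (of its 312.00 mm²) is removed, clipping the outline; the 12×17.5 cube at (8.5, 2.5) misses the remaining region (no effect) — area = 8.25 mm². Checking containment: the cross-section at z = 14.7 is a subset of the cross-section at z = 1.95.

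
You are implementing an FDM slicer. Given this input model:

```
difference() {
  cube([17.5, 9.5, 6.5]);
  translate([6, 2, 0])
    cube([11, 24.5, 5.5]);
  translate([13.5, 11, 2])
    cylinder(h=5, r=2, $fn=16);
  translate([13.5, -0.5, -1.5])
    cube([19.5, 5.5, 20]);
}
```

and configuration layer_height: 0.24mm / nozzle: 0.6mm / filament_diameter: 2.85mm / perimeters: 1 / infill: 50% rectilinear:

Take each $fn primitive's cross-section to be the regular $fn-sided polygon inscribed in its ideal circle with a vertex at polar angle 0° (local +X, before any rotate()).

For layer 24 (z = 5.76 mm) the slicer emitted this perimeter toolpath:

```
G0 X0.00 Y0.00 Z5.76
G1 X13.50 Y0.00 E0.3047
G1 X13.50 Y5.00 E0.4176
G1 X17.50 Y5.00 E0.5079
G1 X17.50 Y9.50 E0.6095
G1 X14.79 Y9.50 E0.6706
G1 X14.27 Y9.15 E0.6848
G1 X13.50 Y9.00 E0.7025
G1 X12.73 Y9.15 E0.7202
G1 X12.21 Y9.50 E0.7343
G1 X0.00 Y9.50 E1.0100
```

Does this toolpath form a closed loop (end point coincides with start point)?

Start point (G0): (0.00, 0.00). End point (last G1): the path does not return to the start — open.

no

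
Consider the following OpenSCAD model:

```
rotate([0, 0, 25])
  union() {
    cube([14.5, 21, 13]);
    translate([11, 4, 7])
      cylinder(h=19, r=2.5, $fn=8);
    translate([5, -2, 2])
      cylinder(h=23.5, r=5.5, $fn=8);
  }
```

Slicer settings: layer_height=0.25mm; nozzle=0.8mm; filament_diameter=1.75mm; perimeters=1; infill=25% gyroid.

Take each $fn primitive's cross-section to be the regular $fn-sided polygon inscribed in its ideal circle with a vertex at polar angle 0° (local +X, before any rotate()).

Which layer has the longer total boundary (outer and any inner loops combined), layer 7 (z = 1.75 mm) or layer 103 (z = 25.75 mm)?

layer 7 (z = 1.75 mm)

Layer 7 (z = 1.75): the 14.5×21 cube contributes its full rectangle (perimeter 71.00 mm); the cylinder at (11, 4) is not intersected at this z (z outside [7, 26]); the cylinder at (5, -2) is absent (z outside [2, 25.5]); Taking the union: only the 14.5×21 cube is present, so the union is just that shape — boundary = 71.00 mm; (whole slice rotated 25° about Z — lengths, areas and connectivity unchanged). So its perimeter = 71.00 mm. Layer 103 (z = 25.75): the cube does not reach this height (z outside [0, 13]); the r=2.5 cylinder at (11, 4) contributes a regular 8-gon of circumradius 2.5 (perimeter = 2·8·2.500·sin(180°/8) = 15.31 mm); the cylinder at (5, -2) is absent (z outside [2, 25.5]); Merging all regions: only the r=2.5 cylinder at (11, 4) is present, so the union is just that shape — boundary = 15.31 mm; (whole slice rotated 25° about Z — lengths, areas and connectivity unchanged). So its perimeter = 15.31 mm. Layer 7 is larger (71.00 vs 15.31 mm).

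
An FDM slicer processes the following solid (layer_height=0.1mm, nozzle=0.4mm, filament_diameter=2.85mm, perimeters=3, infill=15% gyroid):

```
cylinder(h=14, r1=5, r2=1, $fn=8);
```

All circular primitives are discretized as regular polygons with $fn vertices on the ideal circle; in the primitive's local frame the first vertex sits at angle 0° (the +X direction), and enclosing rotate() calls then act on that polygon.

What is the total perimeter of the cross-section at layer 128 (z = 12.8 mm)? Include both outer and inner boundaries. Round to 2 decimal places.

At z = 12.8 mm: the cone (r1=5→r2=1) has section circumradius 1.343 here — a regular 8-gon (perimeter = 2·8·1.343·sin(180°/8) = 8.22 mm). Overall, the cross-section is a single solid region. Total boundary length (outer) = 8.22 mm.

8.22 mm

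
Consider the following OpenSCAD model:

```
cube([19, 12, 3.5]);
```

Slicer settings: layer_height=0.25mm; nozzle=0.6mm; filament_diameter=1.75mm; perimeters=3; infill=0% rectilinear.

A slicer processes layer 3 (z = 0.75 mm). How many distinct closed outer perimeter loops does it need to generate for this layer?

1

At z = 0.75 mm: the cube (footprint 19×12) is included at this height. The result has 1 disconnected region.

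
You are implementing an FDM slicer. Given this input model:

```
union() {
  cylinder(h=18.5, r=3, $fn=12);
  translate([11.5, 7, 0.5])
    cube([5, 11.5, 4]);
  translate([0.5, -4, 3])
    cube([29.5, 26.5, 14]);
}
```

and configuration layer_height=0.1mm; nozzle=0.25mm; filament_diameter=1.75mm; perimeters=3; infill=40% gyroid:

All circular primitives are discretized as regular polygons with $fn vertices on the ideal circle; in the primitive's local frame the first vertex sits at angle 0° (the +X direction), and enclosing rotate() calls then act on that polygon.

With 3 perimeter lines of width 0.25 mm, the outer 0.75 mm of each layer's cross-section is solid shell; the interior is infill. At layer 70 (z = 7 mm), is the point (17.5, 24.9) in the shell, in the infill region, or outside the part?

outside

At z = 7 mm: the r=3 cylinder contributes a regular 12-gon of circumradius 3; the cube at (11.5, 7) does not reach this height (z outside [0.5, 4.5]); the cube at (0.5, -4) (footprint 29.5×26.5) is included at this height; Taking the union: the regions partially overlap (shared area 10.57 mm²), so overlapping operands fuse into one piece — 1 connected region. Overall, the cross-section is a single solid region. The nearest boundary edge runs (0.50, 22.50)→(30.00, 22.50); distance from the point to it = 2.40 mm. The point is not inside any of the regions above, so it lies outside the cross-section (2.40 mm from the nearest boundary).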